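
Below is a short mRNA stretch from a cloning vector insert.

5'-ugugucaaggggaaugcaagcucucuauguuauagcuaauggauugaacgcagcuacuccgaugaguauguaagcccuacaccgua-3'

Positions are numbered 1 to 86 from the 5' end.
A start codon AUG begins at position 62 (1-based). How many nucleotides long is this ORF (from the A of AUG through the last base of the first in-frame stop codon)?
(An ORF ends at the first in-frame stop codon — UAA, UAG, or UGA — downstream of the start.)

Codons from position 62: AUG (62–64), AGU (65–67), AUG (68–70), UAA (71–73).
UAA is the first in-frame stop; ORF spans 62–73, 12 nucleotides.

12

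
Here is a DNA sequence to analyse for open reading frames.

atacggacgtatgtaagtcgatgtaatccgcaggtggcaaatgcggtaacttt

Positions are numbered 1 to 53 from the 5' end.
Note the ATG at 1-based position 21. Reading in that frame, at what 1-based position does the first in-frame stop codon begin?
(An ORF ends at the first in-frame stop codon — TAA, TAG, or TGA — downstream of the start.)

24

Codons from position 21: ATG (21–23), TAA (24–26).
TAA is a stop codon; it begins at position 24.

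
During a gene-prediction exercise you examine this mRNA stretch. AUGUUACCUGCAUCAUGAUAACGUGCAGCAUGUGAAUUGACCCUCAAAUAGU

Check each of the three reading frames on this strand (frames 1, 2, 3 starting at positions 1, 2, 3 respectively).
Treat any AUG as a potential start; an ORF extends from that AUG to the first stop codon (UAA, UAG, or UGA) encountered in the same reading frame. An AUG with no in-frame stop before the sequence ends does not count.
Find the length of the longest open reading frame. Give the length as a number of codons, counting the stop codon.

Frame 1: AUG UUA CCU GCA UCA UGA UAA CGU GCA GCA UGU GAA UUG ACC CUC AAA UAG — AUG at 1, stop UGA at 16 → 18 nt.
Frame 2: UGU UAC CUG CAU CAU GAU AAC GUG CAG CAU GUG AAU UGA CCC UCA AAU AGU — no AUG→stop ORF.
Frame 3: GUU ACC UGC AUC AUG AUA ACG UGC AGC AUG UGA AUU GAC CCU CAA AUA — AUG at 15, stop UGA at 33 → 21 nt; AUG at 30, stop UGA at 33 → 6 nt.
Longest: frame 3, positions 15–35, 21 nt = 7 codons = 6 aa. → 7 codons.

7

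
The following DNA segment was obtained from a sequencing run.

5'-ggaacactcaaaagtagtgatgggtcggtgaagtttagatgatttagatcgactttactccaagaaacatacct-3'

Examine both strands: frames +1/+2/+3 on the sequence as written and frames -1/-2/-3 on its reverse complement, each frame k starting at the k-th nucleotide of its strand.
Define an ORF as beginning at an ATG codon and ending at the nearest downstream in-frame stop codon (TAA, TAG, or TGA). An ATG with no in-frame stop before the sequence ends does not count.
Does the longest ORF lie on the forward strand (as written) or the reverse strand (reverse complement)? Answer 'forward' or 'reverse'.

reverse

Reverse complement (5'→3'): AGGTATGTTTCTTGGAGTAAAGTCGATCTAAATCATCTAAACTTCACCGACCCATCACTACTTTTGAGTGTTCC
Frame +1: GGA ACA CTC AAA AGT AGT GAT GGG TCG GTG AAG TTT AGA TGA TTT AGA TCG ACT TTA CTC CAA GAA ACA TAC — no ATG→stop ORF.
Frame +2: GAA CAC TCA AAA GTA GTG ATG GGT CGG TGA AGT TTA GAT GAT TTA GAT CGA CTT TAC TCC AAG AAA CAT ACC — ATG at 20, stop TGA at 29 → 12 nt.
Frame +3: AAC ACT CAA AAG TAG TGA TGG GTC GGT GAA GTT TAG ATG ATT TAG ATC GAC TTT ACT CCA AGA AAC ATA CCT — ATG at 39, stop TAG at 45 → 9 nt.
Frame -1: AGG TAT GTT TCT TGG AGT AAA GTC GAT CTA AAT CAT CTA AAC TTC ACC GAC CCA TCA CTA CTT TTG AGT GTT — no ATG→stop ORF.
Frame -2: GGT ATG TTT CTT GGA GTA AAG TCG ATC TAA ATC ATC TAA ACT TCA CCG ACC CAT CAC TAC TTT TGA GTG TTC — ATG at 5, stop TAA at 29 → 27 nt.
Frame -3: GTA TGT TTC TTG GAG TAA AGT CGA TCT AAA TCA TCT AAA CTT CAC CGA CCC ATC ACT ACT TTT GAG TGT TCC — no ATG→stop ORF.
Forward-strand max 12 nt; reverse-strand max 27 nt. The reverse strand has the longer ORF.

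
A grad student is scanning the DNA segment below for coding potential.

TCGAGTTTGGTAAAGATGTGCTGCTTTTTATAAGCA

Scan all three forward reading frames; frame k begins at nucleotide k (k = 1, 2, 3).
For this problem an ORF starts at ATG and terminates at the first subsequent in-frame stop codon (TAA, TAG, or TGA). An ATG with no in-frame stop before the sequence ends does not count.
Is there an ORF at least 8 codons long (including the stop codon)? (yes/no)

no

Frame 1: TCG AGT TTG GTA AAG ATG TGC TGC TTT TTA TAA GCA — ATG at 16, stop TAA at 31 → 18 nt.
Frame 2: CGA GTT TGG TAA AGA TGT GCT GCT TTT TAT AAG — no ATG→stop ORF.
Frame 3: GAG TTT GGT AAA GAT GTG CTG CTT TTT ATA AGC — no ATG→stop ORF.
Largest ORF found is 6 codons < 8, so no.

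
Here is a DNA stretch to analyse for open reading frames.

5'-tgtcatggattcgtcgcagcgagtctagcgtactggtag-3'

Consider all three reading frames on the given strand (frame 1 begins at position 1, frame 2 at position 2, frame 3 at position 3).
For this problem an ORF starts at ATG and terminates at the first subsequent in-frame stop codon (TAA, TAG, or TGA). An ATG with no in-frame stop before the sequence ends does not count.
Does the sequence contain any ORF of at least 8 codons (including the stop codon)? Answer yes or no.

Frame 1: TGT CAT GGA TTC GTC GCA GCG AGT CTA GCG TAC TGG TAG — no ATG→stop ORF.
Frame 2: GTC ATG GAT TCG TCG CAG CGA GTC TAG CGT ACT GGT — ATG at 5, stop TAG at 26 → 24 nt.
Frame 3: TCA TGG ATT CGT CGC AGC GAG TCT AGC GTA CTG GTA — no ATG→stop ORF.
Frame 2 has an ORF of 8 codons (positions 5–28) ≥ 8, so yes.

yes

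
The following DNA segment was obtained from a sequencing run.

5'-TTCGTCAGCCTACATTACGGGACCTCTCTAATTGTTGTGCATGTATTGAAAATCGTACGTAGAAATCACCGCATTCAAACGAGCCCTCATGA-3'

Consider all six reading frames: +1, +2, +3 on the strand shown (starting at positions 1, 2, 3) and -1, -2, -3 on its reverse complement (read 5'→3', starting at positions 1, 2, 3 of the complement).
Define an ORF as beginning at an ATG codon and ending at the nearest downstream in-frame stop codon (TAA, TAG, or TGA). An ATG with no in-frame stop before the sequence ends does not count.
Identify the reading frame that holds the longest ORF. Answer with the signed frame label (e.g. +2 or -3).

Reverse complement (5'→3'): TCATGAGGGCTCGTTTGAATGCGGTGATTTCTACGTACGATTTTCAATACATGCACAACAATTAGAGAGGTCCCGTAATGTAGGCTGACGAA
Frame +1: TTC GTC AGC CTA CAT TAC GGG ACC TCT CTA ATT GTT GTG CAT GTA TTG AAA ATC GTA CGT AGA AAT CAC CGC ATT CAA ACG AGC CCT CAT — no ATG→stop ORF.
Frame +2: TCG TCA GCC TAC ATT ACG GGA CCT CTC TAA TTG TTG TGC ATG TAT TGA AAA TCG TAC GTA GAA ATC ACC GCA TTC AAA CGA GCC CTC ATG — ATG at 41, stop TGA at 47 → 9 nt.
Frame +3: CGT CAG CCT ACA TTA CGG GAC CTC TCT AAT TGT TGT GCA TGT ATT GAA AAT CGT ACG TAG AAA TCA CCG CAT TCA AAC GAG CCC TCA TGA — no ATG→stop ORF.
Frame -1: TCA TGA GGG CTC GTT TGA ATG CGG TGA TTT CTA CGT ACG ATT TTC AAT ACA TGC ACA ACA ATT AGA GAG GTC CCG TAA TGT AGG CTG ACG — ATG at 19, stop TGA at 25 → 9 nt.
Frame -2: CAT GAG GGC TCG TTT GAA TGC GGT GAT TTC TAC GTA CGA TTT TCA ATA CAT GCA CAA CAA TTA GAG AGG TCC CGT AAT GTA GGC TGA CGA — no ATG→stop ORF.
Frame -3: ATG AGG GCT CGT TTG AAT GCG GTG ATT TCT ACG TAC GAT TTT CAA TAC ATG CAC AAC AAT TAG AGA GGT CCC GTA ATG TAG GCT GAC GAA — ATG at 3, stop TAG at 63 → 63 nt; ATG at 51, stop TAG at 63 → 15 nt; ATG at 78, stop TAG at 81 → 6 nt.
Longest ORF is 63 nt in frame -3 (positions 3–65).

-3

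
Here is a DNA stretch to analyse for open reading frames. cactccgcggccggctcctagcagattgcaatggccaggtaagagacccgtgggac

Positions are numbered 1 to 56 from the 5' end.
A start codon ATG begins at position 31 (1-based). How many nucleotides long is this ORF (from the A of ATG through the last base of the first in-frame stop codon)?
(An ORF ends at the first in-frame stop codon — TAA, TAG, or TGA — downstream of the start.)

12

Codons from position 31: ATG (31–33), GCC (34–36), AGG (37–39), TAA (40–42).
TAA is the first in-frame stop; ORF spans 31–42, 12 nucleotides.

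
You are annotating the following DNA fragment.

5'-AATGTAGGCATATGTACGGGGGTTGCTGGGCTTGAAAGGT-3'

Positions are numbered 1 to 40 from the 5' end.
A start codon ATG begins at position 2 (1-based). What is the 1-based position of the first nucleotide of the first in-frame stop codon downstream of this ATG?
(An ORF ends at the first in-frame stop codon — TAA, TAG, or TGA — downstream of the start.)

5

Codons from position 2: ATG (2–4), TAG (5–7).
TAG is a stop codon; it begins at position 5.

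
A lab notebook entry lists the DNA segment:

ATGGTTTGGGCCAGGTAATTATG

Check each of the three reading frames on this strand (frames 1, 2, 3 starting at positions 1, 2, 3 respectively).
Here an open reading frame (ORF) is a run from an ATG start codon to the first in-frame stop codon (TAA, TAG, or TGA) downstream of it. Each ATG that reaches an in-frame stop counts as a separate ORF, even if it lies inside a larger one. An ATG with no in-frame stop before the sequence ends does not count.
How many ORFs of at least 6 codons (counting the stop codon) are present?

Frame 1: ATG GTT TGG GCC AGG TAA TTA — ATG at 1, stop TAA at 16 → 18 nt.
Frame 2: TGG TTT GGG CCA GGT AAT TAT — no ATG→stop ORF.
Frame 3: GGT TTG GGC CAG GTA ATT ATG — no ATG→stop ORF.
ORFs ≥ 6 codons: frame 1 1–18 (6 codons). Count = 1.

1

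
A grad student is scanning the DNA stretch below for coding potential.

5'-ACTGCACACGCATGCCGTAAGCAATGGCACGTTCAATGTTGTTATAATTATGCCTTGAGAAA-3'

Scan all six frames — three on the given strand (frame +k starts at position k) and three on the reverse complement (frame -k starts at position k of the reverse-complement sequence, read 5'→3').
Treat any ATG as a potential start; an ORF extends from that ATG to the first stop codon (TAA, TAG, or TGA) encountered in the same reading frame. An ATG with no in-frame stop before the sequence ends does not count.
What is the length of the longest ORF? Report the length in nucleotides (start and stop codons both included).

Reverse complement (5'→3'): TTTCTCAAGGCATAATTATAACAACATTGAACGTGCCATTGCTTACGGCATGCGTGTGCAGT
Frame +1: ACT GCA CAC GCA TGC CGT AAG CAA TGG CAC GTT CAA TGT TGT TAT AAT TAT GCC TTG AGA — no ATG→stop ORF.
Frame +2: CTG CAC ACG CAT GCC GTA AGC AAT GGC ACG TTC AAT GTT GTT ATA ATT ATG CCT TGA GAA — ATG at 50, stop TGA at 56 → 9 nt.
Frame +3: TGC ACA CGC ATG CCG TAA GCA ATG GCA CGT TCA ATG TTG TTA TAA TTA TGC CTT GAG AAA — ATG at 12, stop TAA at 18 → 9 nt; ATG at 24, stop TAA at 45 → 24 nt; ATG at 36, stop TAA at 45 → 12 nt.
Frame -1: TTT CTC AAG GCA TAA TTA TAA CAA CAT TGA ACG TGC CAT TGC TTA CGG CAT GCG TGT GCA — no ATG→stop ORF.
Frame -2: TTC TCA AGG CAT AAT TAT AAC AAC ATT GAA CGT GCC ATT GCT TAC GGC ATG CGT GTG CAG — no ATG→stop ORF.
Frame -3: TCT CAA GGC ATA ATT ATA ACA ACA TTG AAC GTG CCA TTG CTT ACG GCA TGC GTG TGC AGT — no ATG→stop ORF.
Longest: frame +3, positions 24–47, 24 nt = 8 codons = 7 aa. → 24 nucleotides.

24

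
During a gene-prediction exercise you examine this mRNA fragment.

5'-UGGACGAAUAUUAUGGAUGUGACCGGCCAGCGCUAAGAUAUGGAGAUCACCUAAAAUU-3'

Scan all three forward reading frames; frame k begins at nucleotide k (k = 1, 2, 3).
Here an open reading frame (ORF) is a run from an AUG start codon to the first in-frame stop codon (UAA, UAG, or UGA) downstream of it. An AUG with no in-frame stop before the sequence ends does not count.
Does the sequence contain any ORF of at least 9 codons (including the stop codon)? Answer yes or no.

Frame 1: UGG ACG AAU AUU AUG GAU GUG ACC GGC CAG CGC UAA GAU AUG GAG AUC ACC UAA AAU — AUG at 13, stop UAA at 34 → 24 nt; AUG at 40, stop UAA at 52 → 15 nt.
Frame 2: GGA CGA AUA UUA UGG AUG UGA CCG GCC AGC GCU AAG AUA UGG AGA UCA CCU AAA AUU — AUG at 17, stop UGA at 20 → 6 nt.
Frame 3: GAC GAA UAU UAU GGA UGU GAC CGG CCA GCG CUA AGA UAU GGA GAU CAC CUA AAA — no AUG→stop ORF.
Largest ORF found is 8 codons < 9, so no.

no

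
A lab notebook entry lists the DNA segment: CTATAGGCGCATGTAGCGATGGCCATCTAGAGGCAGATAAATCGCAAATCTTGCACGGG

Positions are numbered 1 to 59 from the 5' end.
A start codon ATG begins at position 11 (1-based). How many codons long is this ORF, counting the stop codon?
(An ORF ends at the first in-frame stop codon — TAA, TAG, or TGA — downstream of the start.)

Codons from position 11: ATG (11–13), TAG (14–16).
TAG is the first in-frame stop; that's 2 codons including the stop.

2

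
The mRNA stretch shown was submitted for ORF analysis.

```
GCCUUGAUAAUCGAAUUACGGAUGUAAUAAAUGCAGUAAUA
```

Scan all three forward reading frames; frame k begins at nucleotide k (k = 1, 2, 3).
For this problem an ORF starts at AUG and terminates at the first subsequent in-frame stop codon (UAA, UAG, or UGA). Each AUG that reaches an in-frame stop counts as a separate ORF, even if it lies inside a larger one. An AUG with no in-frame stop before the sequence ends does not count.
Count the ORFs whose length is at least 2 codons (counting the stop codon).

Frame 1: GCC UUG AUA AUC GAA UUA CGG AUG UAA UAA AUG CAG UAA — AUG at 22, stop UAA at 25 → 6 nt; AUG at 31, stop UAA at 37 → 9 nt.
Frame 2: CCU UGA UAA UCG AAU UAC GGA UGU AAU AAA UGC AGU AAU — no AUG→stop ORF.
Frame 3: CUU GAU AAU CGA AUU ACG GAU GUA AUA AAU GCA GUA AUA — no AUG→stop ORF.
ORFs ≥ 2 codons: frame 1 22–27 (2 codons), frame 1 31–39 (3 codons). Count = 2.

2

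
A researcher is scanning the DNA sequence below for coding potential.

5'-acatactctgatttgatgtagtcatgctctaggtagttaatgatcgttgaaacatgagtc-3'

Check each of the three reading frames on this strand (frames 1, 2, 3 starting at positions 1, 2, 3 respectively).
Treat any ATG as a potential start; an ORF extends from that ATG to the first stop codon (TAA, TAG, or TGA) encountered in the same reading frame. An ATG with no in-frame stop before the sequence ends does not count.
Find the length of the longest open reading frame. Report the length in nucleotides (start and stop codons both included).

18

Frame 1: ACA TAC TCT GAT TTG ATG TAG TCA TGC TCT AGG TAG TTA ATG ATC GTT GAA ACA TGA GTC — ATG at 16, stop TAG at 19 → 6 nt; ATG at 40, stop TGA at 55 → 18 nt.
Frame 2: CAT ACT CTG ATT TGA TGT AGT CAT GCT CTA GGT AGT TAA TGA TCG TTG AAA CAT GAG — no ATG→stop ORF.
Frame 3: ATA CTC TGA TTT GAT GTA GTC ATG CTC TAG GTA GTT AAT GAT CGT TGA AAC ATG AGT — ATG at 24, stop TAG at 30 → 9 nt.
Longest: frame 1, positions 40–57, 18 nt = 6 codons = 5 aa. → 18 nucleotides.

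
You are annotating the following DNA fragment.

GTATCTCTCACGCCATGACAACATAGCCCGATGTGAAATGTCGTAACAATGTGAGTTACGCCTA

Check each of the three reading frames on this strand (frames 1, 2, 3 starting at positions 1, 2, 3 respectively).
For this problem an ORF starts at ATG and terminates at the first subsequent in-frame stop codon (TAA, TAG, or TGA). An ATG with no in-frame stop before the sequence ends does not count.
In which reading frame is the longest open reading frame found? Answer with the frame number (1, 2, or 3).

Frame 1: GTA TCT CTC ACG CCA TGA CAA CAT AGC CCG ATG TGA AAT GTC GTA ACA ATG TGA GTT ACG CCT — ATG at 31, stop TGA at 34 → 6 nt; ATG at 49, stop TGA at 52 → 6 nt.
Frame 2: TAT CTC TCA CGC CAT GAC AAC ATA GCC CGA TGT GAA ATG TCG TAA CAA TGT GAG TTA CGC CTA — ATG at 38, stop TAA at 44 → 9 nt.
Frame 3: ATC TCT CAC GCC ATG ACA ACA TAG CCC GAT GTG AAA TGT CGT AAC AAT GTG AGT TAC GCC — ATG at 15, stop TAG at 24 → 12 nt.
Longest ORF is 12 nt in frame 3 (positions 15–26).

3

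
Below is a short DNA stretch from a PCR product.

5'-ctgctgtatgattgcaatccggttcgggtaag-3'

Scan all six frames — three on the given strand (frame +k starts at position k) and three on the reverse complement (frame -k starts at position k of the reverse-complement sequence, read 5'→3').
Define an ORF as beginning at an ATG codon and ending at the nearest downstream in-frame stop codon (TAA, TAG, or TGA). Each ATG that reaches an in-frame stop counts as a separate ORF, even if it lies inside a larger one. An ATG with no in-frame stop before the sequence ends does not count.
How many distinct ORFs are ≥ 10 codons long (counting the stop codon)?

Reverse complement (5'→3'): CTTACCCGAACCGGATTGCAATCATACAGCAG
Frame +1: CTG CTG TAT GAT TGC AAT CCG GTT CGG GTA — no ATG→stop ORF.
Frame +2: TGC TGT ATG ATT GCA ATC CGG TTC GGG TAA — ATG at 8, stop TAA at 29 → 24 nt.
Frame +3: GCT GTA TGA TTG CAA TCC GGT TCG GGT AAG — no ATG→stop ORF.
Frame -1: CTT ACC CGA ACC GGA TTG CAA TCA TAC AGC — no ATG→stop ORF.
Frame -2: TTA CCC GAA CCG GAT TGC AAT CAT ACA GCA — no ATG→stop ORF.
Frame -3: TAC CCG AAC CGG ATT GCA ATC ATA CAG CAG — no ATG→stop ORF.
No ORF reaches 10 codons. Count = 0.

0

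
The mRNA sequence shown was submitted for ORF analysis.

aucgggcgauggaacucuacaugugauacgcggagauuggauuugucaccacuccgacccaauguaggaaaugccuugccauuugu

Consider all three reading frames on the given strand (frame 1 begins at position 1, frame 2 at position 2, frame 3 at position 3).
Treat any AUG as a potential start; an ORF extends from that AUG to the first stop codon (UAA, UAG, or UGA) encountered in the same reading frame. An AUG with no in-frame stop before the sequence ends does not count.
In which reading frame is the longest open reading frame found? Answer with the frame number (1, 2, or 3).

Frame 1: AUC GGG CGA UGG AAC UCU ACA UGU GAU ACG CGG AGA UUG GAU UUG UCA CCA CUC CGA CCC AAU GUA GGA AAU GCC UUG CCA UUU — no AUG→stop ORF.
Frame 2: UCG GGC GAU GGA ACU CUA CAU GUG AUA CGC GGA GAU UGG AUU UGU CAC CAC UCC GAC CCA AUG UAG GAA AUG CCU UGC CAU UUG — AUG at 62, stop UAG at 65 → 6 nt.
Frame 3: CGG GCG AUG GAA CUC UAC AUG UGA UAC GCG GAG AUU GGA UUU GUC ACC ACU CCG ACC CAA UGU AGG AAA UGC CUU GCC AUU UGU — AUG at 9, stop UGA at 24 → 18 nt; AUG at 21, stop UGA at 24 → 6 nt.
Longest ORF is 18 nt in frame 3 (positions 9–26).

3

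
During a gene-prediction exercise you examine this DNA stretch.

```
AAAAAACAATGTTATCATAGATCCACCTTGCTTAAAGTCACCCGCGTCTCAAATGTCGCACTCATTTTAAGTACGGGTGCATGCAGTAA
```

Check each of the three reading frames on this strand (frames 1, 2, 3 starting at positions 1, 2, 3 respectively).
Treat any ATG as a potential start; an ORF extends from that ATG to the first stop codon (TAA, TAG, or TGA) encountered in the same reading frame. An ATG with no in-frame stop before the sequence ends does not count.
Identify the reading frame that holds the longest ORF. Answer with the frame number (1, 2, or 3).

Frame 1: AAA AAA CAA TGT TAT CAT AGA TCC ACC TTG CTT AAA GTC ACC CGC GTC TCA AAT GTC GCA CTC ATT TTA AGT ACG GGT GCA TGC AGT — no ATG→stop ORF.
Frame 2: AAA AAC AAT GTT ATC ATA GAT CCA CCT TGC TTA AAG TCA CCC GCG TCT CAA ATG TCG CAC TCA TTT TAA GTA CGG GTG CAT GCA GTA — ATG at 53, stop TAA at 68 → 18 nt.
Frame 3: AAA ACA ATG TTA TCA TAG ATC CAC CTT GCT TAA AGT CAC CCG CGT CTC AAA TGT CGC ACT CAT TTT AAG TAC GGG TGC ATG CAG TAA — ATG at 9, stop TAG at 18 → 12 nt; ATG at 81, stop TAA at 87 → 9 nt.
Longest ORF is 18 nt in frame 2 (positions 53–70).

2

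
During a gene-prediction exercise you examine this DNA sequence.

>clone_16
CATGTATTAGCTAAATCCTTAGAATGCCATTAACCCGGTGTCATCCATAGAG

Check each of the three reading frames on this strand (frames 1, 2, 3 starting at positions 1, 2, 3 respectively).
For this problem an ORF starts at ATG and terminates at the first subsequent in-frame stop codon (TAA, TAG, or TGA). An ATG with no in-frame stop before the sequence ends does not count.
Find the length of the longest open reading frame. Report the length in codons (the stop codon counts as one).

9

Frame 1: CAT GTA TTA GCT AAA TCC TTA GAA TGC CAT TAA CCC GGT GTC ATC CAT AGA — no ATG→stop ORF.
Frame 2: ATG TAT TAG CTA AAT CCT TAG AAT GCC ATT AAC CCG GTG TCA TCC ATA GAG — ATG at 2, stop TAG at 8 → 9 nt.
Frame 3: TGT ATT AGC TAA ATC CTT AGA ATG CCA TTA ACC CGG TGT CAT CCA TAG — ATG at 24, stop TAG at 48 → 27 nt.
Longest: frame 3, positions 24–50, 27 nt = 9 codons = 8 aa. → 9 codons.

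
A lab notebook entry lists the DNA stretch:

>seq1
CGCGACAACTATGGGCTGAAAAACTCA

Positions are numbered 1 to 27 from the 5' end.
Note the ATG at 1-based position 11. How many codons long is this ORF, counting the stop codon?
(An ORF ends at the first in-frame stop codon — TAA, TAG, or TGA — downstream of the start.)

Codons from position 11: ATG (11–13), GGC (14–16), TGA (17–19).
TGA is the first in-frame stop; that's 3 codons including the stop.

3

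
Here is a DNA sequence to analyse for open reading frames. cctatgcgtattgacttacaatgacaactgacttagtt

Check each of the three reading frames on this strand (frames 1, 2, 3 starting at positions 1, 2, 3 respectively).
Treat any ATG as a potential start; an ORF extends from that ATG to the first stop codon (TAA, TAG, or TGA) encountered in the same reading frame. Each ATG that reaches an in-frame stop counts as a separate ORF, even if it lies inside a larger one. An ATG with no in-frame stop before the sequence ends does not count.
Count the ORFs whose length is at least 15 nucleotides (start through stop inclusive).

Frame 1: CCT ATG CGT ATT GAC TTA CAA TGA CAA CTG ACT TAG — ATG at 4, stop TGA at 22 → 21 nt.
Frame 2: CTA TGC GTA TTG ACT TAC AAT GAC AAC TGA CTT AGT — no ATG→stop ORF.
Frame 3: TAT GCG TAT TGA CTT ACA ATG ACA ACT GAC TTA GTT — no ATG→stop ORF.
ORFs ≥ 15 nucleotides: frame 1 4–24 (21 nucleotides). Count = 1.

1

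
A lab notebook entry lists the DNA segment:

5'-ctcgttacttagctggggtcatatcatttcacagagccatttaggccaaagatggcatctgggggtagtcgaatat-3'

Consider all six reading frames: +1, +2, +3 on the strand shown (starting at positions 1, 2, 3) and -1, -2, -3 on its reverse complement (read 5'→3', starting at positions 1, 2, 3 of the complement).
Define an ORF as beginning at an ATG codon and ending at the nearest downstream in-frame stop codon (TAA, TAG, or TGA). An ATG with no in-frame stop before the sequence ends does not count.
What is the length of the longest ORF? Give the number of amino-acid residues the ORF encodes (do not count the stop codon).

5

Reverse complement (5'→3'): ATATTCGACTACCCCCAGATGCCATCTTTGGCCTAAATGGCTCTGTGAAATGATATGACCCCAGCTAAGTAACGAG
Frame +1: CTC GTT ACT TAG CTG GGG TCA TAT CAT TTC ACA GAG CCA TTT AGG CCA AAG ATG GCA TCT GGG GGT AGT CGA ATA — no ATG→stop ORF.
Frame +2: TCG TTA CTT AGC TGG GGT CAT ATC ATT TCA CAG AGC CAT TTA GGC CAA AGA TGG CAT CTG GGG GTA GTC GAA TAT — no ATG→stop ORF.
Frame +3: CGT TAC TTA GCT GGG GTC ATA TCA TTT CAC AGA GCC ATT TAG GCC AAA GAT GGC ATC TGG GGG TAG TCG AAT — no ATG→stop ORF.
Frame -1: ATA TTC GAC TAC CCC CAG ATG CCA TCT TTG GCC TAA ATG GCT CTG TGA AAT GAT ATG ACC CCA GCT AAG TAA CGA — ATG at 19, stop TAA at 34 → 18 nt; ATG at 37, stop TGA at 46 → 12 nt; ATG at 55, stop TAA at 70 → 18 nt.
Frame -2: TAT TCG ACT ACC CCC AGA TGC CAT CTT TGG CCT AAA TGG CTC TGT GAA ATG ATA TGA CCC CAG CTA AGT AAC GAG — ATG at 50, stop TGA at 56 → 9 nt.
Frame -3: ATT CGA CTA CCC CCA GAT GCC ATC TTT GGC CTA AAT GGC TCT GTG AAA TGA TAT GAC CCC AGC TAA GTA ACG — no ATG→stop ORF.
Longest: frame -1, positions 19–36, 18 nt = 6 codons = 5 aa. → 5 amino acids.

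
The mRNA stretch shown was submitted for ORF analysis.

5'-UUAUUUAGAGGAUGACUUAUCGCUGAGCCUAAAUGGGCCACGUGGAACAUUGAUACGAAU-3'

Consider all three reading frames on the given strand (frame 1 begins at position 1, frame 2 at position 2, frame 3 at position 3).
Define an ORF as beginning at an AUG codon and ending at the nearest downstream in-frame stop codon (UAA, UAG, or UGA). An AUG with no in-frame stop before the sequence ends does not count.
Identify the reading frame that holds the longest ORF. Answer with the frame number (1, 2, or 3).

Frame 1: UUA UUU AGA GGA UGA CUU AUC GCU GAG CCU AAA UGG GCC ACG UGG AAC AUU GAU ACG AAU — no AUG→stop ORF.
Frame 2: UAU UUA GAG GAU GAC UUA UCG CUG AGC CUA AAU GGG CCA CGU GGA ACA UUG AUA CGA — no AUG→stop ORF.
Frame 3: AUU UAG AGG AUG ACU UAU CGC UGA GCC UAA AUG GGC CAC GUG GAA CAU UGA UAC GAA — AUG at 12, stop UGA at 24 → 15 nt; AUG at 33, stop UGA at 51 → 21 nt.
Longest ORF is 21 nt in frame 3 (positions 33–53).

3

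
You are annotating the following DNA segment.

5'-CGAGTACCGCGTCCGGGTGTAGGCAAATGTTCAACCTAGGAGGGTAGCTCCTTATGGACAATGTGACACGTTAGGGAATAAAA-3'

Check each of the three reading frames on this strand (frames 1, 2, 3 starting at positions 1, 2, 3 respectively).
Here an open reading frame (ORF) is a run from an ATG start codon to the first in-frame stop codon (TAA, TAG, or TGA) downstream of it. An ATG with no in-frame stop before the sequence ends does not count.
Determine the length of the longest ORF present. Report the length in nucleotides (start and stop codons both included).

Frame 1: CGA GTA CCG CGT CCG GGT GTA GGC AAA TGT TCA ACC TAG GAG GGT AGC TCC TTA TGG ACA ATG TGA CAC GTT AGG GAA TAA — ATG at 61, stop TGA at 64 → 6 nt.
Frame 2: GAG TAC CGC GTC CGG GTG TAG GCA AAT GTT CAA CCT AGG AGG GTA GCT CCT TAT GGA CAA TGT GAC ACG TTA GGG AAT AAA — no ATG→stop ORF.
Frame 3: AGT ACC GCG TCC GGG TGT AGG CAA ATG TTC AAC CTA GGA GGG TAG CTC CTT ATG GAC AAT GTG ACA CGT TAG GGA ATA AAA — ATG at 27, stop TAG at 45 → 21 nt; ATG at 54, stop TAG at 72 → 21 nt.
Longest: frame 3, positions 27–47, 21 nt = 7 codons = 6 aa. → 21 nucleotides.

21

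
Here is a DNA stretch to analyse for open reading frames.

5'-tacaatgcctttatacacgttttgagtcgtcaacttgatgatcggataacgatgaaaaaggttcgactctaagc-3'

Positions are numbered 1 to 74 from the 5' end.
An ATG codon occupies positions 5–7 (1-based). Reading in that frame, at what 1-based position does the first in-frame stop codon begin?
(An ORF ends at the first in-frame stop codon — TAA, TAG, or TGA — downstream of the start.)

Codons from position 5: ATG (5–7), CCT (8–10), TTA (11–13), TAC (14–16), ACG (17–19), TTT (20–22), TGA (23–25).
TGA is a stop codon; it begins at position 23.

23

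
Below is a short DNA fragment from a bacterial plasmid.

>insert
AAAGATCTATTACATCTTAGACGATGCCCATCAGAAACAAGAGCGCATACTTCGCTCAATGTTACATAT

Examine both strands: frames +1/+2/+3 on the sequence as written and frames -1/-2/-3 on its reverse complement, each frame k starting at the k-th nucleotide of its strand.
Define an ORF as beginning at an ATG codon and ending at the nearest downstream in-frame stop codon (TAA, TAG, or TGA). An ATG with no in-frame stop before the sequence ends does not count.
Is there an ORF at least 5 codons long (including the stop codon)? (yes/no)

yes

Reverse complement (5'→3'): ATATGTAACATTGAGCGAAGTATGCGCTCTTGTTTCTGATGGGCATCGTCTAAGATGTAATAGATCTTT
Frame +1: AAA GAT CTA TTA CAT CTT AGA CGA TGC CCA TCA GAA ACA AGA GCG CAT ACT TCG CTC AAT GTT ACA TAT — no ATG→stop ORF.
Frame +2: AAG ATC TAT TAC ATC TTA GAC GAT GCC CAT CAG AAA CAA GAG CGC ATA CTT CGC TCA ATG TTA CAT — no ATG→stop ORF.
Frame +3: AGA TCT ATT ACA TCT TAG ACG ATG CCC ATC AGA AAC AAG AGC GCA TAC TTC GCT CAA TGT TAC ATA — no ATG→stop ORF.
Frame -1: ATA TGT AAC ATT GAG CGA AGT ATG CGC TCT TGT TTC TGA TGG GCA TCG TCT AAG ATG TAA TAG ATC TTT — ATG at 22, stop TGA at 37 → 18 nt; ATG at 55, stop TAA at 58 → 6 nt.
Frame -2: TAT GTA ACA TTG AGC GAA GTA TGC GCT CTT GTT TCT GAT GGG CAT CGT CTA AGA TGT AAT AGA TCT — no ATG→stop ORF.
Frame -3: ATG TAA CAT TGA GCG AAG TAT GCG CTC TTG TTT CTG ATG GGC ATC GTC TAA GAT GTA ATA GAT CTT — ATG at 3, stop TAA at 6 → 6 nt; ATG at 39, stop TAA at 51 → 15 nt.
Frame -1 has an ORF of 6 codons (positions 22–39) ≥ 5, so yes.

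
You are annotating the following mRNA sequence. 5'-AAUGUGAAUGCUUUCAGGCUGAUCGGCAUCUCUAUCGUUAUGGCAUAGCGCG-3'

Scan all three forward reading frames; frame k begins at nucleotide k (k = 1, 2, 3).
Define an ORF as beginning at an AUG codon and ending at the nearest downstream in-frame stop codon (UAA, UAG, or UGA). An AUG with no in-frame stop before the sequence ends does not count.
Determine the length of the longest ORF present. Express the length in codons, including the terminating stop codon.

Frame 1: AAU GUG AAU GCU UUC AGG CUG AUC GGC AUC UCU AUC GUU AUG GCA UAG CGC — AUG at 40, stop UAG at 46 → 9 nt.
Frame 2: AUG UGA AUG CUU UCA GGC UGA UCG GCA UCU CUA UCG UUA UGG CAU AGC GCG — AUG at 2, stop UGA at 5 → 6 nt; AUG at 8, stop UGA at 20 → 15 nt.
Frame 3: UGU GAA UGC UUU CAG GCU GAU CGG CAU CUC UAU CGU UAU GGC AUA GCG — no AUG→stop ORF.
Longest: frame 2, positions 8–22, 15 nt = 5 codons = 4 aa. → 5 codons.

5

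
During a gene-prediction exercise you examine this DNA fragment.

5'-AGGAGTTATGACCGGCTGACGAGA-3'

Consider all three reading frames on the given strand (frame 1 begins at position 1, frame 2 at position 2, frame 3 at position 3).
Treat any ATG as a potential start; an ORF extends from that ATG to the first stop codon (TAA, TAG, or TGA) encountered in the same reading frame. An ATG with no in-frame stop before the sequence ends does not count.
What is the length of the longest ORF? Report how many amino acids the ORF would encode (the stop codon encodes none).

3

Frame 1: AGG AGT TAT GAC CGG CTG ACG AGA — no ATG→stop ORF.
Frame 2: GGA GTT ATG ACC GGC TGA CGA — ATG at 8, stop TGA at 17 → 12 nt.
Frame 3: GAG TTA TGA CCG GCT GAC GAG — no ATG→stop ORF.
Longest: frame 2, positions 8–19, 12 nt = 4 codons = 3 aa. → 3 amino acids.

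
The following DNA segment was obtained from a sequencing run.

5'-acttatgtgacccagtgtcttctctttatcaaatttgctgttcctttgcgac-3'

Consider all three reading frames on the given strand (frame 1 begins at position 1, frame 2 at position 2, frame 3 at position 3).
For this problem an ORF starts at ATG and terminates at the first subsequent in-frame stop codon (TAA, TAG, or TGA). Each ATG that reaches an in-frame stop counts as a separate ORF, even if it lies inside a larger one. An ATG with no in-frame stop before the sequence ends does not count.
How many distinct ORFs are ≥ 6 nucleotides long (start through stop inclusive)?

1

Frame 1: ACT TAT GTG ACC CAG TGT CTT CTC TTT ATC AAA TTT GCT GTT CCT TTG CGA — no ATG→stop ORF.
Frame 2: CTT ATG TGA CCC AGT GTC TTC TCT TTA TCA AAT TTG CTG TTC CTT TGC GAC — ATG at 5, stop TGA at 8 → 6 nt.
Frame 3: TTA TGT GAC CCA GTG TCT TCT CTT TAT CAA ATT TGC TGT TCC TTT GCG — no ATG→stop ORF.
ORFs ≥ 6 nucleotides: frame 2 5–10 (6 nucleotides). Count = 1.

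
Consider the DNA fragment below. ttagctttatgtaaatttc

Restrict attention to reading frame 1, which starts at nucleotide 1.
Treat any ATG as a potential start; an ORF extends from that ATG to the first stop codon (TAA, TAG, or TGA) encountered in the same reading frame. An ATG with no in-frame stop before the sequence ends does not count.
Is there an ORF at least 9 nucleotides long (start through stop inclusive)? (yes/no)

no

Frame 1: TTA GCT TTA TGT AAA TTT — no ATG→stop ORF.
Largest ORF found is 0 nucleotides < 9, so no.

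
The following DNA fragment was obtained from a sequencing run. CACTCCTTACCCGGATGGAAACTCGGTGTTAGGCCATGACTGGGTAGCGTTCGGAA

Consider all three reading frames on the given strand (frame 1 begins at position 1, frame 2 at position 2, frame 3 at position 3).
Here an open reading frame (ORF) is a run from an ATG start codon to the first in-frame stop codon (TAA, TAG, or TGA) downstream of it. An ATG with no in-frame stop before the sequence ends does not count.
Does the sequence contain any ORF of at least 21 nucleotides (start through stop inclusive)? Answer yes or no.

Frame 1: CAC TCC TTA CCC GGA TGG AAA CTC GGT GTT AGG CCA TGA CTG GGT AGC GTT CGG — no ATG→stop ORF.
Frame 2: ACT CCT TAC CCG GAT GGA AAC TCG GTG TTA GGC CAT GAC TGG GTA GCG TTC GGA — no ATG→stop ORF.
Frame 3: CTC CTT ACC CGG ATG GAA ACT CGG TGT TAG GCC ATG ACT GGG TAG CGT TCG GAA — ATG at 15, stop TAG at 30 → 18 nt; ATG at 36, stop TAG at 45 → 12 nt.
Largest ORF found is 18 nucleotides < 21, so no.

no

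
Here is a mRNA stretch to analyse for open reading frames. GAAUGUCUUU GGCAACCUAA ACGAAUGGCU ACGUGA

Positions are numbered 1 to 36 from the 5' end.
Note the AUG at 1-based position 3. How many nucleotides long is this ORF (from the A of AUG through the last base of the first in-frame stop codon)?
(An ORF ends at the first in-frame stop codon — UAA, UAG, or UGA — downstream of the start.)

Codons from position 3: AUG (3–5), UCU (6–8), UUG (9–11), GCA (12–14), ACC (15–17), UAA (18–20).
UAA is the first in-frame stop; ORF spans 3–20, 18 nucleotides.

18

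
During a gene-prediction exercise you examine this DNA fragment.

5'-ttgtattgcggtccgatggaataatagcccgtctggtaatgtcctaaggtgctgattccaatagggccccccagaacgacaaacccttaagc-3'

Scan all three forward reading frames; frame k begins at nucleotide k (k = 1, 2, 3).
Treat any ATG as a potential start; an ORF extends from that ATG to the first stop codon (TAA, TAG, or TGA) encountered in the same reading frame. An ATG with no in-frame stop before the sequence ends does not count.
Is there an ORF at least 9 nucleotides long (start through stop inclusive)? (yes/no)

yes

Frame 1: TTG TAT TGC GGT CCG ATG GAA TAA TAG CCC GTC TGG TAA TGT CCT AAG GTG CTG ATT CCA ATA GGG CCC CCC AGA ACG ACA AAC CCT TAA — ATG at 16, stop TAA at 22 → 9 nt.
Frame 2: TGT ATT GCG GTC CGA TGG AAT AAT AGC CCG TCT GGT AAT GTC CTA AGG TGC TGA TTC CAA TAG GGC CCC CCA GAA CGA CAA ACC CTT AAG — no ATG→stop ORF.
Frame 3: GTA TTG CGG TCC GAT GGA ATA ATA GCC CGT CTG GTA ATG TCC TAA GGT GCT GAT TCC AAT AGG GCC CCC CAG AAC GAC AAA CCC TTA AGC — ATG at 39, stop TAA at 45 → 9 nt.
Frame 1 has an ORF of 9 nucleotides (positions 16–24) ≥ 9, so yes.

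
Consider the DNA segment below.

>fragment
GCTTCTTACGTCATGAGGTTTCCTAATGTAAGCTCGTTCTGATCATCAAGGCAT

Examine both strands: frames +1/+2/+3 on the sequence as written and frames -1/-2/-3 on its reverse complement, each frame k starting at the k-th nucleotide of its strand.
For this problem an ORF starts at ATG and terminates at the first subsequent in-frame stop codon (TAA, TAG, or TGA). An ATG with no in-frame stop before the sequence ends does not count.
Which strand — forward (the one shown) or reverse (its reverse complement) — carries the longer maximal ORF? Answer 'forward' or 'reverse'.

Reverse complement (5'→3'): ATGCCTTGATGATCAGAACGAGCTTACATTAGGAAACCTCATGACGTAAGAAGC
Frame +1: GCT TCT TAC GTC ATG AGG TTT CCT AAT GTA AGC TCG TTC TGA TCA TCA AGG CAT — ATG at 13, stop TGA at 40 → 30 nt.
Frame +2: CTT CTT ACG TCA TGA GGT TTC CTA ATG TAA GCT CGT TCT GAT CAT CAA GGC — ATG at 26, stop TAA at 29 → 6 nt.
Frame +3: TTC TTA CGT CAT GAG GTT TCC TAA TGT AAG CTC GTT CTG ATC ATC AAG GCA — no ATG→stop ORF.
Frame -1: ATG CCT TGA TGA TCA GAA CGA GCT TAC ATT AGG AAA CCT CAT GAC GTA AGA AGC — ATG at 1, stop TGA at 7 → 9 nt.
Frame -2: TGC CTT GAT GAT CAG AAC GAG CTT ACA TTA GGA AAC CTC ATG ACG TAA GAA — ATG at 41, stop TAA at 47 → 9 nt.
Frame -3: GCC TTG ATG ATC AGA ACG AGC TTA CAT TAG GAA ACC TCA TGA CGT AAG AAG — ATG at 9, stop TAG at 30 → 24 nt.
Forward-strand max 30 nt; reverse-strand max 24 nt. The forward strand has the longer ORF.

forward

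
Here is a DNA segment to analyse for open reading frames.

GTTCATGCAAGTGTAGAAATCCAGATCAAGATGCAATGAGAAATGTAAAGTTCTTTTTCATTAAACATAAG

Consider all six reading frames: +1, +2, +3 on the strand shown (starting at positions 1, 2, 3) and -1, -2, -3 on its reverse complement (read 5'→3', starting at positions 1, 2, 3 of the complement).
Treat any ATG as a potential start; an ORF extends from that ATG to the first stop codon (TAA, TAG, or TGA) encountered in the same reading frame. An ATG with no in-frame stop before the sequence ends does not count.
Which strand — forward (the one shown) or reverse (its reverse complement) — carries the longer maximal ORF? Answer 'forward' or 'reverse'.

reverse

Reverse complement (5'→3'): CTTATGTTTAATGAAAAAGAACTTTACATTTCTCATTGCATCTTGATCTGGATTTCTACACTTGCATGAAC
Frame +1: GTT CAT GCA AGT GTA GAA ATC CAG ATC AAG ATG CAA TGA GAA ATG TAA AGT TCT TTT TCA TTA AAC ATA — ATG at 31, stop TGA at 37 → 9 nt; ATG at 43, stop TAA at 46 → 6 nt.
Frame +2: TTC ATG CAA GTG TAG AAA TCC AGA TCA AGA TGC AAT GAG AAA TGT AAA GTT CTT TTT CAT TAA ACA TAA — ATG at 5, stop TAG at 14 → 12 nt.
Frame +3: TCA TGC AAG TGT AGA AAT CCA GAT CAA GAT GCA ATG AGA AAT GTA AAG TTC TTT TTC ATT AAA CAT AAG — no ATG→stop ORF.
Frame -1: CTT ATG TTT AAT GAA AAA GAA CTT TAC ATT TCT CAT TGC ATC TTG ATC TGG ATT TCT ACA CTT GCA TGA — ATG at 4, stop TGA at 67 → 66 nt.
Frame -2: TTA TGT TTA ATG AAA AAG AAC TTT ACA TTT CTC ATT GCA TCT TGA TCT GGA TTT CTA CAC TTG CAT GAA — ATG at 11, stop TGA at 44 → 36 nt.
Frame -3: TAT GTT TAA TGA AAA AGA ACT TTA CAT TTC TCA TTG CAT CTT GAT CTG GAT TTC TAC ACT TGC ATG AAC — no ATG→stop ORF.
Forward-strand max 12 nt; reverse-strand max 66 nt. The reverse strand has the longer ORF.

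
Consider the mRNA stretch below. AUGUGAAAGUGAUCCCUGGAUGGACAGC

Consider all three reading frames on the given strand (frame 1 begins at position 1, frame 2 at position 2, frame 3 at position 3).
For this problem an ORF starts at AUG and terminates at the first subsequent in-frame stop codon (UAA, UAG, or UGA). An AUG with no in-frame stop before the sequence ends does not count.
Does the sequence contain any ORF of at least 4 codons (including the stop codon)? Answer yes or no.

Frame 1: AUG UGA AAG UGA UCC CUG GAU GGA CAG — AUG at 1, stop UGA at 4 → 6 nt.
Frame 2: UGU GAA AGU GAU CCC UGG AUG GAC AGC — no AUG→stop ORF.
Frame 3: GUG AAA GUG AUC CCU GGA UGG ACA — no AUG→stop ORF.
Largest ORF found is 2 codons < 4, so no.

no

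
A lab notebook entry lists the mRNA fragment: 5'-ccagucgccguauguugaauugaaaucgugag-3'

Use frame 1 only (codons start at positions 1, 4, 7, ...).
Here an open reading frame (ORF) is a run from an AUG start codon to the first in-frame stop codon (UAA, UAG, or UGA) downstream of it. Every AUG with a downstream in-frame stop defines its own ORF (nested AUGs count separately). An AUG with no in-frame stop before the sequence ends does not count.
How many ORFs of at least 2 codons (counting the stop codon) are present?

0

Frame 1: CCA GUC GCC GUA UGU UGA AUU GAA AUC GUG — no AUG→stop ORF.
No ORF reaches 2 codons. Count = 0.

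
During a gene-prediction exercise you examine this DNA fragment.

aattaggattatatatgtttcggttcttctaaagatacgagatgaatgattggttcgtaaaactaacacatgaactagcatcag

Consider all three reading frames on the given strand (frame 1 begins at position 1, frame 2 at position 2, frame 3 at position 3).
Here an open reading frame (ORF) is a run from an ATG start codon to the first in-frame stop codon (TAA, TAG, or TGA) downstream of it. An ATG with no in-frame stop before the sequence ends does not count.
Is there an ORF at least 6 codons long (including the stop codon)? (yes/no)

Frame 1: AAT TAG GAT TAT ATA TGT TTC GGT TCT TCT AAA GAT ACG AGA TGA ATG ATT GGT TCG TAA AAC TAA CAC ATG AAC TAG CAT CAG — ATG at 46, stop TAA at 58 → 15 nt; ATG at 70, stop TAG at 76 → 9 nt.
Frame 2: ATT AGG ATT ATA TAT GTT TCG GTT CTT CTA AAG ATA CGA GAT GAA TGA TTG GTT CGT AAA ACT AAC ACA TGA ACT AGC ATC — no ATG→stop ORF.
Frame 3: TTA GGA TTA TAT ATG TTT CGG TTC TTC TAA AGA TAC GAG ATG AAT GAT TGG TTC GTA AAA CTA ACA CAT GAA CTA GCA TCA — ATG at 15, stop TAA at 30 → 18 nt.
Frame 3 has an ORF of 6 codons (positions 15–32) ≥ 6, so yes.

yes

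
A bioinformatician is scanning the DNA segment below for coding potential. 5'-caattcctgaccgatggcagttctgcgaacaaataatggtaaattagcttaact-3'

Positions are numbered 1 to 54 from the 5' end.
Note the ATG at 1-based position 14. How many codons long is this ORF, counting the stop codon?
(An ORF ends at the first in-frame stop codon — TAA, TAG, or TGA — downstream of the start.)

13

Codons from position 14: ATG (14–16), GCA (17–19), GTT (20–22), CTG (23–25), CGA (26–28), ACA (29–31), AAT (32–34), AAT (35–37), GGT (38–40), AAA (41–43), TTA (44–46), GCT (47–49), TAA (50–52).
TAA is the first in-frame stop; that's 13 codons including the stop.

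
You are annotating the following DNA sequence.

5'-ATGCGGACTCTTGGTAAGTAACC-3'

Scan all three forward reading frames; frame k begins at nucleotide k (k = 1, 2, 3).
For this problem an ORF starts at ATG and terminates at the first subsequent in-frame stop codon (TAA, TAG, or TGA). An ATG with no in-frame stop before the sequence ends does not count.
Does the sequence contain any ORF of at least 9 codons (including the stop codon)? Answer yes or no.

Frame 1: ATG CGG ACT CTT GGT AAG TAA — ATG at 1, stop TAA at 19 → 21 nt.
Frame 2: TGC GGA CTC TTG GTA AGT AAC — no ATG→stop ORF.
Frame 3: GCG GAC TCT TGG TAA GTA ACC — no ATG→stop ORF.
Largest ORF found is 7 codons < 9, so no.

no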